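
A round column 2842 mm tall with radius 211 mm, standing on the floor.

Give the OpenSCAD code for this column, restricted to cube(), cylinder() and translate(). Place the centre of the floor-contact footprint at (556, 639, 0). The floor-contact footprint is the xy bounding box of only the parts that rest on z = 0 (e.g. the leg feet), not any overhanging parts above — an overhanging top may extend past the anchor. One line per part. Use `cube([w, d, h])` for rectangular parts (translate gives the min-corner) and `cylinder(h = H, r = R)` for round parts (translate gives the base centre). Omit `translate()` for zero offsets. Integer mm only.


translate([556, 639, 0]) cylinder(h = 2842, r = 211);


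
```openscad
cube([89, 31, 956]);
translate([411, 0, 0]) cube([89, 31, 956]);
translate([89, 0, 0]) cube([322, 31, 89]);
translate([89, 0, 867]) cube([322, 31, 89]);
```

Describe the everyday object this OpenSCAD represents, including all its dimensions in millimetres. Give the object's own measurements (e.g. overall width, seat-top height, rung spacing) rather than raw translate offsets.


A rectangular picture frame lying in the x–z plane (depth along y). The opening is 322 mm wide (x) by 778 mm tall (z), surrounded by a border 89 mm wide on all four sides. The frame is 31 mm deep and is made of two full-height vertical stiles with two horizontal rails fitted between them.


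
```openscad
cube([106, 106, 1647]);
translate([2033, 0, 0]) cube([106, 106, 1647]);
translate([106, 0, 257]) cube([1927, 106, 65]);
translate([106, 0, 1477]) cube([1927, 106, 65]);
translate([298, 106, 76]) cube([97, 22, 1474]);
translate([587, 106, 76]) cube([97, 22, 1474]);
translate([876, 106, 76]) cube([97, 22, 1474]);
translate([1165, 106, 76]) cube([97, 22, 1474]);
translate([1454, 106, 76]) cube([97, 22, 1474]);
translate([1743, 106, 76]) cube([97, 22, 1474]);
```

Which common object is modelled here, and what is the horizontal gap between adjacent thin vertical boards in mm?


A fence section. The picket gap is 192 mm.

Two posts, two rails, 6 pickets — a fence section. Span 1927 mm holds 6 pickets of 97 mm with 7 equal gaps: ⌊(1927 − 6·97) / 7⌋ = 192 mm.


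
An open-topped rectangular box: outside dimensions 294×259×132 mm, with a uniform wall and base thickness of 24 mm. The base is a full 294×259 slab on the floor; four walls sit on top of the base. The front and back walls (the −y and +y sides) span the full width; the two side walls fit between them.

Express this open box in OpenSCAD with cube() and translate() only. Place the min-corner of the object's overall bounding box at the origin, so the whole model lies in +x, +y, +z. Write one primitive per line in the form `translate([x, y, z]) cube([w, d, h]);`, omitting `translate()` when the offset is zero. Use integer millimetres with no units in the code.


cube([294, 259, 24]);
translate([0, 0, 24]) cube([294, 24, 108]);
translate([0, 235, 24]) cube([294, 24, 108]);
translate([0, 24, 24]) cube([24, 211, 108]);
translate([270, 24, 24]) cube([24, 211, 108]);


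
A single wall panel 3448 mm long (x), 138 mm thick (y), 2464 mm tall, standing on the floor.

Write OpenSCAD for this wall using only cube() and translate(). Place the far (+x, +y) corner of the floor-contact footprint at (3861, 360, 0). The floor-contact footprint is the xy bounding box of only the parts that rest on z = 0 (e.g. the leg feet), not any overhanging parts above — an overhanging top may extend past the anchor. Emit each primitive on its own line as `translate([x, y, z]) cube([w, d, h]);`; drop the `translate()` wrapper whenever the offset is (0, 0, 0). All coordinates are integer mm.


translate([413, 222, 0]) cube([3448, 138, 2464]);


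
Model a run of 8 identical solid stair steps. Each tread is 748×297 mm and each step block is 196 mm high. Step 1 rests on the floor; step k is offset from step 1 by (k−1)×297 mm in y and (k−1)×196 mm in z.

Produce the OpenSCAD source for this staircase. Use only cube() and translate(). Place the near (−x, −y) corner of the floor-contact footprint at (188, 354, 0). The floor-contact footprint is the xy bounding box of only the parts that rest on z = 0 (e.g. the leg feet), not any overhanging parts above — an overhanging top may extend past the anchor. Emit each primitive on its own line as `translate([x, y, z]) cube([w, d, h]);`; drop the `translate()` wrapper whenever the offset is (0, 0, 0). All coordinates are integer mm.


translate([188, 354, 0]) cube([748, 297, 196]);
translate([188, 651, 196]) cube([748, 297, 196]);
translate([188, 948, 392]) cube([748, 297, 196]);
translate([188, 1245, 588]) cube([748, 297, 196]);
translate([188, 1542, 784]) cube([748, 297, 196]);
translate([188, 1839, 980]) cube([748, 297, 196]);
translate([188, 2136, 1176]) cube([748, 297, 196]);
translate([188, 2433, 1372]) cube([748, 297, 196]);


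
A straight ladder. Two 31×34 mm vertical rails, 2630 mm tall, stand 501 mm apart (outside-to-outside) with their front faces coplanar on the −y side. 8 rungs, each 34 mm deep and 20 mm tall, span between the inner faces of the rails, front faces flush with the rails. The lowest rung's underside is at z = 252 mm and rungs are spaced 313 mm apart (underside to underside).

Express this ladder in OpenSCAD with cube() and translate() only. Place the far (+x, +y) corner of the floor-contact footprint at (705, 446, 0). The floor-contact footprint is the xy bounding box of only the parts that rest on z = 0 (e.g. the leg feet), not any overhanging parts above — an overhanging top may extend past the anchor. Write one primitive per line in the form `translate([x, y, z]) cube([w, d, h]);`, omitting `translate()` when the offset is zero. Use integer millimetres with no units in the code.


// rung span = 501 - 2*31 = 439
// rung[k] z = 252 + k*313
translate([204, 412, 0]) cube([31, 34, 2630]);
translate([674, 412, 0]) cube([31, 34, 2630]);
translate([235, 412, 252]) cube([439, 34, 20]);
translate([235, 412, 565]) cube([439, 34, 20]);
translate([235, 412, 878]) cube([439, 34, 20]);
translate([235, 412, 1191]) cube([439, 34, 20]);
translate([235, 412, 1504]) cube([439, 34, 20]);
translate([235, 412, 1817]) cube([439, 34, 20]);
translate([235, 412, 2130]) cube([439, 34, 20]);
translate([235, 412, 2443]) cube([439, 34, 20]);


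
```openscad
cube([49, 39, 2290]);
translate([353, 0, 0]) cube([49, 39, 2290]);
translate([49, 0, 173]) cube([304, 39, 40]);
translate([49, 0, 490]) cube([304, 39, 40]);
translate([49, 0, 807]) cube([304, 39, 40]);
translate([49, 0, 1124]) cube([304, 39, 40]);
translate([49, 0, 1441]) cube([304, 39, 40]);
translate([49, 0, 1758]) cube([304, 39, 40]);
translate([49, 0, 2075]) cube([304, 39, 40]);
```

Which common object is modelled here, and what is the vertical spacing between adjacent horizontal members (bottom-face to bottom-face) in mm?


A ladder. The rung spacing is 317 mm.

Two tall 49×39 posts with 7 short bars between them — a ladder. Adjacent rungs sit at z = 173 and z = 490, so the spacing is 490 − 173 = 317 mm.


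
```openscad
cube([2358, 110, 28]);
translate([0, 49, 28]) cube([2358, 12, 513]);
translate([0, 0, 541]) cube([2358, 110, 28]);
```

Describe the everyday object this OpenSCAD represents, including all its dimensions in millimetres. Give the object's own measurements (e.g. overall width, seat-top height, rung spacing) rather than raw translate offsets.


An I-beam lying along x, 2358 mm long. Overall section height 569 mm. Two flanges 110 mm wide (y) and 28 mm thick, one on the floor and one at the top; a web 12 mm thick runs between them, centred on the flange width.


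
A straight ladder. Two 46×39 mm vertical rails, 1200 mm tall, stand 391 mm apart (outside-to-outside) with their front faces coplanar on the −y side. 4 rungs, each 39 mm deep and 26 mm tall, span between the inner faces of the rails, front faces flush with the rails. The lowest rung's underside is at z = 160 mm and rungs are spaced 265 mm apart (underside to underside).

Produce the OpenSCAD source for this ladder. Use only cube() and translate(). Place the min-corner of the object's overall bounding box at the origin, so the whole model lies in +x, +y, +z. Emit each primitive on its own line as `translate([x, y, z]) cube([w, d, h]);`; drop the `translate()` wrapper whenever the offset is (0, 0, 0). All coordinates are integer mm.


cube([46, 39, 1200]);
translate([345, 0, 0]) cube([46, 39, 1200]);
translate([46, 0, 160]) cube([299, 39, 26]);
translate([46, 0, 425]) cube([299, 39, 26]);
translate([46, 0, 690]) cube([299, 39, 26]);
translate([46, 0, 955]) cube([299, 39, 26]);


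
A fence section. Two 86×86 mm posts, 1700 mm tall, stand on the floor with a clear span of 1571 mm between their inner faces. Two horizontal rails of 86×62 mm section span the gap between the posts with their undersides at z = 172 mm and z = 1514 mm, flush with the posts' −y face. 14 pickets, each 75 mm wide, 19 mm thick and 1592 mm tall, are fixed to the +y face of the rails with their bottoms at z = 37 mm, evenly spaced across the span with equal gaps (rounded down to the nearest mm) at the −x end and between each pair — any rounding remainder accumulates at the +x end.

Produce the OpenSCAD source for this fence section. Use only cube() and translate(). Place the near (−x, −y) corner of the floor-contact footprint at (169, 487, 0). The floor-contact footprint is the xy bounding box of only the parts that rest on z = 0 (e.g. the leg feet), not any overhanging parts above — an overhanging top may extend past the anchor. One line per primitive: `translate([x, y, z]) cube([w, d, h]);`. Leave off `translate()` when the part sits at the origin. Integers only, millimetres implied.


translate([169, 487, 0]) cube([86, 86, 1700]);
translate([1826, 487, 0]) cube([86, 86, 1700]);
translate([255, 487, 172]) cube([1571, 86, 62]);
translate([255, 487, 1514]) cube([1571, 86, 62]);
translate([289, 573, 37]) cube([75, 19, 1592]);
translate([398, 573, 37]) cube([75, 19, 1592]);
translate([507, 573, 37]) cube([75, 19, 1592]);
translate([616, 573, 37]) cube([75, 19, 1592]);
translate([725, 573, 37]) cube([75, 19, 1592]);
translate([834, 573, 37]) cube([75, 19, 1592]);
translate([943, 573, 37]) cube([75, 19, 1592]);
translate([1052, 573, 37]) cube([75, 19, 1592]);
translate([1161, 573, 37]) cube([75, 19, 1592]);
translate([1270, 573, 37]) cube([75, 19, 1592]);
translate([1379, 573, 37]) cube([75, 19, 1592]);
translate([1488, 573, 37]) cube([75, 19, 1592]);
translate([1597, 573, 37]) cube([75, 19, 1592]);
translate([1706, 573, 37]) cube([75, 19, 1592]);


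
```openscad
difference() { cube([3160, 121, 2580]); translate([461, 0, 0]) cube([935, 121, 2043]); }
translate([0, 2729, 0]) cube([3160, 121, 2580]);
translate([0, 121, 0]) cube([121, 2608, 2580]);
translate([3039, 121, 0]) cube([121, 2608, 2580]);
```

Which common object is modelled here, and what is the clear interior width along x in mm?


A single room. The interior width is 2918 mm.

Four walls enclosing a rectangle with a door in the front wall — a room. Outside width 3160 minus two 121 mm walls gives 2918 mm.


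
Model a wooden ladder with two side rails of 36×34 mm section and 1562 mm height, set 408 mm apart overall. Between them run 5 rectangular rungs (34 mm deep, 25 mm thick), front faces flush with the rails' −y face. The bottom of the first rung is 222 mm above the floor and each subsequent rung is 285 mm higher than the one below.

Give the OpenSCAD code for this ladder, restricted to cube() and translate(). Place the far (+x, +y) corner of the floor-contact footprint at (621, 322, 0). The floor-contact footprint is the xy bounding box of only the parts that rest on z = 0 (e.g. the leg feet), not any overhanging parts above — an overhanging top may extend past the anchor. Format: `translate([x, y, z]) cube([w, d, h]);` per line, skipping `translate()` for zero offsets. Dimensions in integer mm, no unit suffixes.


// rung span = 408 - 2*36 = 336
// rung[k] z = 222 + k*285
translate([213, 288, 0]) cube([36, 34, 1562]);
translate([585, 288, 0]) cube([36, 34, 1562]);
translate([249, 288, 222]) cube([336, 34, 25]);
translate([249, 288, 507]) cube([336, 34, 25]);
translate([249, 288, 792]) cube([336, 34, 25]);
translate([249, 288, 1077]) cube([336, 34, 25]);
translate([249, 288, 1362]) cube([336, 34, 25]);


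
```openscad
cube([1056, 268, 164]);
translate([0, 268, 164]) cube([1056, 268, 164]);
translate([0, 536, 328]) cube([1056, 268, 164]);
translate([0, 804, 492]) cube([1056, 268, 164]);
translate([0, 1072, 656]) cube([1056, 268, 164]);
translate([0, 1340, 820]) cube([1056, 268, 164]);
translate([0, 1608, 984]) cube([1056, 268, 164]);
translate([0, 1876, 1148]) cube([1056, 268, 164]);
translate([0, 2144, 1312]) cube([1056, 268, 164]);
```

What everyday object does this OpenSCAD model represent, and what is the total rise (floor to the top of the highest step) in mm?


A staircase. The total rise is 1476 mm.

9 identical blocks, each offset up and back from the previous — a staircase. Each step is 164 mm tall and there are 9 of them, so the total rise is 9 × 164 = 1476 mm.


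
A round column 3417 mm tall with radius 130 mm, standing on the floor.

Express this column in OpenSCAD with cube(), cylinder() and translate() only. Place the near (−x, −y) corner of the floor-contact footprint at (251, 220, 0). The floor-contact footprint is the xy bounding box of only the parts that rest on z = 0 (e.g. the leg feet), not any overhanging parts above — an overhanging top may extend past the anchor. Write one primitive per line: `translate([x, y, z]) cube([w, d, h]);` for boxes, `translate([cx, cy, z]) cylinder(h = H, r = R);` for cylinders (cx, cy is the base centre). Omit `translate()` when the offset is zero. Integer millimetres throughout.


translate([381, 350, 0]) cylinder(h = 3417, r = 130);


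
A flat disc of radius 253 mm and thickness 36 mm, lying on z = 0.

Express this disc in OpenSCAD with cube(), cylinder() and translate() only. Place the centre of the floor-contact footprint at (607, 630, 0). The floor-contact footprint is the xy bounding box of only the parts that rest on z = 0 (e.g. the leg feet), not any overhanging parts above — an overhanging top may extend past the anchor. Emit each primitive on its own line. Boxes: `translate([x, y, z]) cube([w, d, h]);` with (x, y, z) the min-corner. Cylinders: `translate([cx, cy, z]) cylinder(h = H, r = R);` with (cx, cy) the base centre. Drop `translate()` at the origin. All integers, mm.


translate([607, 630, 0]) cylinder(h = 36, r = 253);


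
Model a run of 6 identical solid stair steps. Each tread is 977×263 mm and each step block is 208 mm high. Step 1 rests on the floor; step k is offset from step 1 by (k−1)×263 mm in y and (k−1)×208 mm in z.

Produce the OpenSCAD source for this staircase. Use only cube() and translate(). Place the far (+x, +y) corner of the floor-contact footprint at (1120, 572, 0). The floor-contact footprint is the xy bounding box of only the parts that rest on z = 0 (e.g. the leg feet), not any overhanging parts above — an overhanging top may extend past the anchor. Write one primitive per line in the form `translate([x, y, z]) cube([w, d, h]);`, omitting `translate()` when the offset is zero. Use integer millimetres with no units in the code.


translate([143, 309, 0]) cube([977, 263, 208]);
translate([143, 572, 208]) cube([977, 263, 208]);
translate([143, 835, 416]) cube([977, 263, 208]);
translate([143, 1098, 624]) cube([977, 263, 208]);
translate([143, 1361, 832]) cube([977, 263, 208]);
translate([143, 1624, 1040]) cube([977, 263, 208]);


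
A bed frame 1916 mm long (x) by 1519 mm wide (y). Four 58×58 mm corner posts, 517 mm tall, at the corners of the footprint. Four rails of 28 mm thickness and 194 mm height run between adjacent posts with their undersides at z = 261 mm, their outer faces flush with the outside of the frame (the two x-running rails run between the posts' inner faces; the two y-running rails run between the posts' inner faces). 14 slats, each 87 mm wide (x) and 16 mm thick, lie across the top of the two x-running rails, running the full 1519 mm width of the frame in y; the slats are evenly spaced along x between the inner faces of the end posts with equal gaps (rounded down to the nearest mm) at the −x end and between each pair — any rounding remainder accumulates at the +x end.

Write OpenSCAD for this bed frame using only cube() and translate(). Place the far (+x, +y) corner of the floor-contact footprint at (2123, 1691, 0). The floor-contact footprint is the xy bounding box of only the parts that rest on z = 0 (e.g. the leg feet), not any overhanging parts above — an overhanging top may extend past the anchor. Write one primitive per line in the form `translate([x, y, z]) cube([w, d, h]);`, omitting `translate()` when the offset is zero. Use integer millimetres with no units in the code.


translate([207, 172, 0]) cube([58, 58, 517]);
translate([207, 1633, 0]) cube([58, 58, 517]);
translate([2065, 172, 0]) cube([58, 58, 517]);
translate([2065, 1633, 0]) cube([58, 58, 517]);
translate([265, 172, 261]) cube([1800, 28, 194]);
translate([265, 1663, 261]) cube([1800, 28, 194]);
translate([207, 230, 261]) cube([28, 1403, 194]);
translate([2095, 230, 261]) cube([28, 1403, 194]);
translate([303, 172, 455]) cube([87, 1519, 16]);
translate([428, 172, 455]) cube([87, 1519, 16]);
translate([553, 172, 455]) cube([87, 1519, 16]);
translate([678, 172, 455]) cube([87, 1519, 16]);
translate([803, 172, 455]) cube([87, 1519, 16]);
translate([928, 172, 455]) cube([87, 1519, 16]);
translate([1053, 172, 455]) cube([87, 1519, 16]);
translate([1178, 172, 455]) cube([87, 1519, 16]);
translate([1303, 172, 455]) cube([87, 1519, 16]);
translate([1428, 172, 455]) cube([87, 1519, 16]);
translate([1553, 172, 455]) cube([87, 1519, 16]);
translate([1678, 172, 455]) cube([87, 1519, 16]);
translate([1803, 172, 455]) cube([87, 1519, 16]);
translate([1928, 172, 455]) cube([87, 1519, 16]);


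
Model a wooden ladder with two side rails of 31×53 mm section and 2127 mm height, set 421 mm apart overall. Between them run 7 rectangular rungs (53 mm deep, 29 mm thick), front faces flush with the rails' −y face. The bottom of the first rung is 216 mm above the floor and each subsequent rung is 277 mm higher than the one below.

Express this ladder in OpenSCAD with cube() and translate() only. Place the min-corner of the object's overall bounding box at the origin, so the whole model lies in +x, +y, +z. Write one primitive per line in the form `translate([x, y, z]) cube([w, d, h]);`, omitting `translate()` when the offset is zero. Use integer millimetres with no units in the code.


cube([31, 53, 2127]);
translate([390, 0, 0]) cube([31, 53, 2127]);
translate([31, 0, 216]) cube([359, 53, 29]);
translate([31, 0, 493]) cube([359, 53, 29]);
translate([31, 0, 770]) cube([359, 53, 29]);
translate([31, 0, 1047]) cube([359, 53, 29]);
translate([31, 0, 1324]) cube([359, 53, 29]);
translate([31, 0, 1601]) cube([359, 53, 29]);
translate([31, 0, 1878]) cube([359, 53, 29]);


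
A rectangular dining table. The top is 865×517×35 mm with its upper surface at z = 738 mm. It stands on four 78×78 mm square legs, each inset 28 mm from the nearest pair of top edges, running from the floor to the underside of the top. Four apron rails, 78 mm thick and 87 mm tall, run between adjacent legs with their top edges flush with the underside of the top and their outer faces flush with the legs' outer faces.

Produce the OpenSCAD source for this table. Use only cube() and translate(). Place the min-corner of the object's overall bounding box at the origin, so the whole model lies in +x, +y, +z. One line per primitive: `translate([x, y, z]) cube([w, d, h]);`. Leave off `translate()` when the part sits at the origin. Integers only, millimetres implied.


translate([0, 0, 703]) cube([865, 517, 35]);
translate([28, 28, 0]) cube([78, 78, 703]);
translate([759, 28, 0]) cube([78, 78, 703]);
translate([28, 411, 0]) cube([78, 78, 703]);
translate([759, 411, 0]) cube([78, 78, 703]);
translate([106, 28, 616]) cube([653, 78, 87]);
translate([106, 411, 616]) cube([653, 78, 87]);
translate([28, 106, 616]) cube([78, 305, 87]);
translate([759, 106, 616]) cube([78, 305, 87]);


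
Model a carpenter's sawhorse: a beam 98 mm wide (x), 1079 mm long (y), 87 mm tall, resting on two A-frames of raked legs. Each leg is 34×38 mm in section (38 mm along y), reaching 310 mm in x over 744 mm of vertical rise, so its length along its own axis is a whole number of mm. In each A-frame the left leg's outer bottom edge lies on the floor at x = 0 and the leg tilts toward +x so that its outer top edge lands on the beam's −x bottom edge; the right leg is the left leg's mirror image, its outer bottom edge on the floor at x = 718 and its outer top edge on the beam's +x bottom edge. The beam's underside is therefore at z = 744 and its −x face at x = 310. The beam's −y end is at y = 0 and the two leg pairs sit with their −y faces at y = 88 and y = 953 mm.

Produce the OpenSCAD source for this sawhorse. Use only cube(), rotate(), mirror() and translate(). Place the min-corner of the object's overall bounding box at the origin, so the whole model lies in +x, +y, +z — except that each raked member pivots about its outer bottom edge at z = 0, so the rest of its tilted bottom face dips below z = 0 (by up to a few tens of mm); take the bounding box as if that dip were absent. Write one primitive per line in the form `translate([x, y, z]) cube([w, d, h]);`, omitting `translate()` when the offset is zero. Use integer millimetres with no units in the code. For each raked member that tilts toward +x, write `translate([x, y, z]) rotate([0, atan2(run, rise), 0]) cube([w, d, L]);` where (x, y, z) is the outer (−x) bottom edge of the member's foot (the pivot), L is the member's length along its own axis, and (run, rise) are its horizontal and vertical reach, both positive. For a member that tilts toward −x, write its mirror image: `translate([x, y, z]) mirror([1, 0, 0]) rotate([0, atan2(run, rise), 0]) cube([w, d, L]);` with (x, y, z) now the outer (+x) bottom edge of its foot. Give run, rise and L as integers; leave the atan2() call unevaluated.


translate([310, 0, 744]) cube([98, 1079, 87]);
translate([0, 88, 0]) rotate([0, atan2(310, 744), 0]) cube([34, 38, 806]);
translate([718, 88, 0]) mirror([1, 0, 0]) rotate([0, atan2(310, 744), 0]) cube([34, 38, 806]);
translate([0, 953, 0]) rotate([0, atan2(310, 744), 0]) cube([34, 38, 806]);
translate([718, 953, 0]) mirror([1, 0, 0]) rotate([0, atan2(310, 744), 0]) cube([34, 38, 806]);


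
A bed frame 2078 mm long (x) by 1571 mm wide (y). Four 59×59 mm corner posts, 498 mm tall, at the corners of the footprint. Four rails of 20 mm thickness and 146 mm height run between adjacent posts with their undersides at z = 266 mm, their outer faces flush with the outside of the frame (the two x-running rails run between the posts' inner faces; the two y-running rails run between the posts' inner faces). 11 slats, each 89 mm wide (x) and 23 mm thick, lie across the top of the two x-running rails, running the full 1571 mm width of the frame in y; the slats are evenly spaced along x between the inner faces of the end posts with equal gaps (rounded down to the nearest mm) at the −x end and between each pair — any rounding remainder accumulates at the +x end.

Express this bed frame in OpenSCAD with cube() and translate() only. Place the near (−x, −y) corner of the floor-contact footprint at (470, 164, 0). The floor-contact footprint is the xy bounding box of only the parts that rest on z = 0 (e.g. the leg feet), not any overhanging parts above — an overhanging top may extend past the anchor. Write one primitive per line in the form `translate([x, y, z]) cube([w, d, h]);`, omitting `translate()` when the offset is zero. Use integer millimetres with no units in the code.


// slat z = rail_z + rail_h = 266 + 146 = 412
// slat gap = ⌊(1960 − 11·89) / 12⌋ = 81
translate([470, 164, 0]) cube([59, 59, 498]);
translate([470, 1676, 0]) cube([59, 59, 498]);
translate([2489, 164, 0]) cube([59, 59, 498]);
translate([2489, 1676, 0]) cube([59, 59, 498]);
translate([529, 164, 266]) cube([1960, 20, 146]);
translate([529, 1715, 266]) cube([1960, 20, 146]);
translate([470, 223, 266]) cube([20, 1453, 146]);
translate([2528, 223, 266]) cube([20, 1453, 146]);
translate([610, 164, 412]) cube([89, 1571, 23]);
translate([780, 164, 412]) cube([89, 1571, 23]);
translate([950, 164, 412]) cube([89, 1571, 23]);
translate([1120, 164, 412]) cube([89, 1571, 23]);
translate([1290, 164, 412]) cube([89, 1571, 23]);
translate([1460, 164, 412]) cube([89, 1571, 23]);
translate([1630, 164, 412]) cube([89, 1571, 23]);
translate([1800, 164, 412]) cube([89, 1571, 23]);
translate([1970, 164, 412]) cube([89, 1571, 23]);
translate([2140, 164, 412]) cube([89, 1571, 23]);
translate([2310, 164, 412]) cube([89, 1571, 23]);


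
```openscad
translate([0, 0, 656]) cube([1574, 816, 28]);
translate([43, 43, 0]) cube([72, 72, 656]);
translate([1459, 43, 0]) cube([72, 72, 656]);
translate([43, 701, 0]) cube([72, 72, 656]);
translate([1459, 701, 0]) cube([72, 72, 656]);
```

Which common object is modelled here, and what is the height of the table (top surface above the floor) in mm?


A table. The table height is 684 mm.

A 1574×816×28 slab sits at z = 656 on four 72 mm square posts — a table. The top surface is at 656 + 28 = 684 mm.


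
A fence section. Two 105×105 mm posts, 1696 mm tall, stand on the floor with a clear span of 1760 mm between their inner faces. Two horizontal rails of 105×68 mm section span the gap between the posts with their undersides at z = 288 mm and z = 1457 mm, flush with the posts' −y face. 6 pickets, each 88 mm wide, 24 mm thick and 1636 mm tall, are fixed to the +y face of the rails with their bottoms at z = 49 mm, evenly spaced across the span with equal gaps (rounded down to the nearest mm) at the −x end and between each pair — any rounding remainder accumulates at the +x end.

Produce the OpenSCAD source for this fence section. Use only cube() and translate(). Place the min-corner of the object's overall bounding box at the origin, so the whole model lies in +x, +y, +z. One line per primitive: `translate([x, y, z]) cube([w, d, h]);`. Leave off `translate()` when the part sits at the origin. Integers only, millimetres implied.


cube([105, 105, 1696]);
translate([1865, 0, 0]) cube([105, 105, 1696]);
translate([105, 0, 288]) cube([1760, 105, 68]);
translate([105, 0, 1457]) cube([1760, 105, 68]);
translate([281, 105, 49]) cube([88, 24, 1636]);
translate([545, 105, 49]) cube([88, 24, 1636]);
translate([809, 105, 49]) cube([88, 24, 1636]);
translate([1073, 105, 49]) cube([88, 24, 1636]);
translate([1337, 105, 49]) cube([88, 24, 1636]);
translate([1601, 105, 49]) cube([88, 24, 1636]);


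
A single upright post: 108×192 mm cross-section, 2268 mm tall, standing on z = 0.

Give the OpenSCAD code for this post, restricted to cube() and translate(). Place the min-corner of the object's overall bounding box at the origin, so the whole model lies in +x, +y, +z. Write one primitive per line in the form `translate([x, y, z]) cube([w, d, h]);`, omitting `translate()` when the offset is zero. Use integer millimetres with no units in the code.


cube([108, 192, 2268]);


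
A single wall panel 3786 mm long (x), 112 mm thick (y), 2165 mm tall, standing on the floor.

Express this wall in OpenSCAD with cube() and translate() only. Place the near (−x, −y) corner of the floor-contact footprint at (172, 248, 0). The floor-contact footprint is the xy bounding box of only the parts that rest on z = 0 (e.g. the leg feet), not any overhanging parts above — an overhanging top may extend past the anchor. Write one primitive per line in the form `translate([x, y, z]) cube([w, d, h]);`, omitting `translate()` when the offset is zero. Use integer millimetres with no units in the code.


translate([172, 248, 0]) cube([3786, 112, 2165]);


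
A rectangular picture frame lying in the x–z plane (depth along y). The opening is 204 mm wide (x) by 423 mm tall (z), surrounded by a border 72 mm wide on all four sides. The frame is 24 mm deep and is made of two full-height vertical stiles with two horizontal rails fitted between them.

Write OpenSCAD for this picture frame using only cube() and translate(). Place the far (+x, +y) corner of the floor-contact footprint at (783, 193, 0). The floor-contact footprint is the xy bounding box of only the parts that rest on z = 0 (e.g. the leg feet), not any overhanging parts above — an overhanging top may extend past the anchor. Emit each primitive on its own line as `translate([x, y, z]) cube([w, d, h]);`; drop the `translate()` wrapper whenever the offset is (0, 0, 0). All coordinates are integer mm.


translate([435, 169, 0]) cube([72, 24, 567]);
translate([711, 169, 0]) cube([72, 24, 567]);
translate([507, 169, 0]) cube([204, 24, 72]);
translate([507, 169, 495]) cube([204, 24, 72]);


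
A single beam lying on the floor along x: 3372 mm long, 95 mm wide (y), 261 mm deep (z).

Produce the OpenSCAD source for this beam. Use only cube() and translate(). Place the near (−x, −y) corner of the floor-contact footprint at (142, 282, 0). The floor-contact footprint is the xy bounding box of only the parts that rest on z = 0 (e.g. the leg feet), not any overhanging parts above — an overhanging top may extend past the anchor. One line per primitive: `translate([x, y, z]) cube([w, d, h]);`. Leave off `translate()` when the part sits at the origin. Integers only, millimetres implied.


translate([142, 282, 0]) cube([3372, 95, 261]);


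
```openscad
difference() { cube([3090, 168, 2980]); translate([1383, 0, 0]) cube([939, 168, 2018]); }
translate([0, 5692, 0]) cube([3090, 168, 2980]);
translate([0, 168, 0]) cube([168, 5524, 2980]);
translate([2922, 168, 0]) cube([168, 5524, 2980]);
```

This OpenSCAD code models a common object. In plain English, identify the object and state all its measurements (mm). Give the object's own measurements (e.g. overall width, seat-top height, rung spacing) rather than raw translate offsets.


A single room: four walls, each 2980 mm tall and 168 mm thick, enclosing an outside footprint 3090×5860 mm (x × y), no floor or roof. The front and back walls (−y and +y sides) run the full x-width; the side walls fit between their inner faces. A door opening 939 mm wide and 2018 mm tall is cut through the front wall from the floor up, its −x edge 1383 mm from the wall's −x end.


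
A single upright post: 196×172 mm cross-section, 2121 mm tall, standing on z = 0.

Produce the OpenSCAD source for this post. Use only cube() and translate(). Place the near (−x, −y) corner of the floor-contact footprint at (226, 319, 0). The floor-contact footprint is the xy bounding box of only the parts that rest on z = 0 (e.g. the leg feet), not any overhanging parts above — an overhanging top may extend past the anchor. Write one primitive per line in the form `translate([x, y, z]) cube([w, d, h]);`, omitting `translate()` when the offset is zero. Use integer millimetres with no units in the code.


translate([226, 319, 0]) cube([196, 172, 2121]);


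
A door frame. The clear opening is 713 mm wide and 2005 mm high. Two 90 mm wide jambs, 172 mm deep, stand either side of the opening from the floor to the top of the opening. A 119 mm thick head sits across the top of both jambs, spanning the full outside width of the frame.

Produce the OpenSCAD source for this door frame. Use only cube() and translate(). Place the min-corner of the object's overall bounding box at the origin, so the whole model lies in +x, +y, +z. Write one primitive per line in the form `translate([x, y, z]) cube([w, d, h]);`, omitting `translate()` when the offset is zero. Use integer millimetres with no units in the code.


cube([90, 172, 2005]);
translate([803, 0, 0]) cube([90, 172, 2005]);
translate([0, 0, 2005]) cube([893, 172, 119]);


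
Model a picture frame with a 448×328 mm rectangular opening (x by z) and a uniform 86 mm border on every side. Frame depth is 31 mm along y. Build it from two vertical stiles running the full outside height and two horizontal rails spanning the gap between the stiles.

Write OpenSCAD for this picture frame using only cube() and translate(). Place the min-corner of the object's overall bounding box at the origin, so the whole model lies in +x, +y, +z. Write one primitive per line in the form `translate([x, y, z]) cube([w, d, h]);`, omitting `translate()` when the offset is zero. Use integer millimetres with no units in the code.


cube([86, 31, 500]);
translate([534, 0, 0]) cube([86, 31, 500]);
translate([86, 0, 0]) cube([448, 31, 86]);
translate([86, 0, 414]) cube([448, 31, 86]);


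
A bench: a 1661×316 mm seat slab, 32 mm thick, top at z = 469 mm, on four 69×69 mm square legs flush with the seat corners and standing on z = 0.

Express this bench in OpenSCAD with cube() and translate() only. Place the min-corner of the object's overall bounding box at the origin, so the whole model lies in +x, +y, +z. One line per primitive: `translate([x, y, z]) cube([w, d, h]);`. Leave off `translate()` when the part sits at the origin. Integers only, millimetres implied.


// leg_h = 469 − 32 = 437
translate([0, 0, 437]) cube([1661, 316, 32]);
cube([69, 69, 437]);
translate([0, 247, 0]) cube([69, 69, 437]);
translate([1592, 0, 0]) cube([69, 69, 437]);
translate([1592, 247, 0]) cube([69, 69, 437]);


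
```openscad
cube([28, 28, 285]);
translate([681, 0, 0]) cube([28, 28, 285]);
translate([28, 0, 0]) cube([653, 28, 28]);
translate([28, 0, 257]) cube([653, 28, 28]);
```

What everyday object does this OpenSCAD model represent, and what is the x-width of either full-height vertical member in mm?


A picture frame. The border width is 28 mm.

Four thin pieces enclosing a rectangular opening — a picture frame. The two full-height stiles are 285 mm tall; the top rail sits at z = 257 and is 28 mm tall, so the border above the opening is 285 − 257 = 28 mm, matching the stile x-width.


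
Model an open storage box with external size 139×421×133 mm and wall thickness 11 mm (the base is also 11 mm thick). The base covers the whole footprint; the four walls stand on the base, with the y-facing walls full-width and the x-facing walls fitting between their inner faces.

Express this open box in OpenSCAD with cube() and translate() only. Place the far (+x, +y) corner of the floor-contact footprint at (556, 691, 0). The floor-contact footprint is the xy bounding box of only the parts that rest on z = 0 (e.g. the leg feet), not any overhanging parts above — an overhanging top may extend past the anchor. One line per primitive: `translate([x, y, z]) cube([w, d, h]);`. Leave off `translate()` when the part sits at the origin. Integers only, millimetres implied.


translate([417, 270, 0]) cube([139, 421, 11]);
translate([417, 270, 11]) cube([139, 11, 122]);
translate([417, 680, 11]) cube([139, 11, 122]);
translate([417, 281, 11]) cube([11, 399, 122]);
translate([545, 281, 11]) cube([11, 399, 122]);


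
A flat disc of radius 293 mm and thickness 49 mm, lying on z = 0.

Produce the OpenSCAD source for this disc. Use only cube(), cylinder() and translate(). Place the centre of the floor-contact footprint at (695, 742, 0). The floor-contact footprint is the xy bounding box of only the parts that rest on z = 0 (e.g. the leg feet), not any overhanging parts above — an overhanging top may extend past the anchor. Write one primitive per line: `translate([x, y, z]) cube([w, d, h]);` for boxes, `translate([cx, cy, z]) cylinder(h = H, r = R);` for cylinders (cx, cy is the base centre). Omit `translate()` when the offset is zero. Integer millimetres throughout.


translate([695, 742, 0]) cylinder(h = 49, r = 293);


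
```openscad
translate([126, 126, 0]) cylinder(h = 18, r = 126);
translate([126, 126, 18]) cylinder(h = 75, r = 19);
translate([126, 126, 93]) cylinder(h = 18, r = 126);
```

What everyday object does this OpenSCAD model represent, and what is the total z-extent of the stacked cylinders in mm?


A spool. The overall height is 111 mm.

Three coaxial cylinders, large–small–large — a spool. Two 18 mm flanges and a 75 mm core give 18 + 75 + 18 = 111 mm.


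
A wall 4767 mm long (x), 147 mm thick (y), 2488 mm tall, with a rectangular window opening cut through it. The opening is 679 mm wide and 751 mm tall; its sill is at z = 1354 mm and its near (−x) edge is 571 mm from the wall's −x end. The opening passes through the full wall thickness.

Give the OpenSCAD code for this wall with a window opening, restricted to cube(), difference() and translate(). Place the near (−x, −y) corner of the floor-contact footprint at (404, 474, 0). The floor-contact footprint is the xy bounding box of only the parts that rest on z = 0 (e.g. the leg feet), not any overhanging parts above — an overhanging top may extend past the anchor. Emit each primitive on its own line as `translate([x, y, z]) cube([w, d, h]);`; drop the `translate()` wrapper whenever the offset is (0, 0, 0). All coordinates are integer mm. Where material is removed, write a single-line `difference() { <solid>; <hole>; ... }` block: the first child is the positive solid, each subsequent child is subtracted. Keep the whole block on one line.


difference() { translate([404, 474, 0]) cube([4767, 147, 2488]); translate([975, 474, 1354]) cube([679, 147, 751]); }


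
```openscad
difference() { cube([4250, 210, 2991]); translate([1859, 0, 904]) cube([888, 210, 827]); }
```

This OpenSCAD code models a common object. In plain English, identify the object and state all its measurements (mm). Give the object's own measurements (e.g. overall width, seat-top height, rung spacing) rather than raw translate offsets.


A wall 4250 mm long (x), 210 mm thick (y), 2991 mm tall, with a rectangular window opening cut through it. The opening is 888 mm wide and 827 mm tall; its sill is at z = 904 mm and its near (−x) edge is 1859 mm from the wall's −x end. The opening passes through the full wall thickness.


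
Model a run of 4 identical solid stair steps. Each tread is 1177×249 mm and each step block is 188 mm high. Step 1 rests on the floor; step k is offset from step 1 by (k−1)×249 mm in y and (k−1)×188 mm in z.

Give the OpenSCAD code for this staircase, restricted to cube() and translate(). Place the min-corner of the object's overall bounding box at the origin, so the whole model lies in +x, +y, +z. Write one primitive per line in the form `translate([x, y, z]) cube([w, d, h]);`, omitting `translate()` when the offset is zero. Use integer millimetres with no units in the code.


cube([1177, 249, 188]);
translate([0, 249, 188]) cube([1177, 249, 188]);
translate([0, 498, 376]) cube([1177, 249, 188]);
translate([0, 747, 564]) cube([1177, 249, 188]);


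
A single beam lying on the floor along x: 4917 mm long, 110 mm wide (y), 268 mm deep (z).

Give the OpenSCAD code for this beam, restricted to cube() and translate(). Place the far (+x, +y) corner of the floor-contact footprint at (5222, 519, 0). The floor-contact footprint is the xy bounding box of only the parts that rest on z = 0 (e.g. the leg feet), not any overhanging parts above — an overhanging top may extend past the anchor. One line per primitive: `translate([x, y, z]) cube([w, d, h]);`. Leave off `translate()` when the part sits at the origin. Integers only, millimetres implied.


translate([305, 409, 0]) cube([4917, 110, 268]);


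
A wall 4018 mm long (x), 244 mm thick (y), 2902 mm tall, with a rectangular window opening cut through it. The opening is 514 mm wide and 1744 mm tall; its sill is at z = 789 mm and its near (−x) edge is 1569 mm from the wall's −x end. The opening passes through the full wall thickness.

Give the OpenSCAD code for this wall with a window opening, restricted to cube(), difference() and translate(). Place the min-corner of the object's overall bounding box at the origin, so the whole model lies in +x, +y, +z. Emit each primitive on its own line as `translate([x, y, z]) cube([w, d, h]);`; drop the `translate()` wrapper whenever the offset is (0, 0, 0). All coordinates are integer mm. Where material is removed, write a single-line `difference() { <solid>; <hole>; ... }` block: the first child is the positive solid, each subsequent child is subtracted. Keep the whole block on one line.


difference() { cube([4018, 244, 2902]); translate([1569, 0, 789]) cube([514, 244, 1744]); }
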